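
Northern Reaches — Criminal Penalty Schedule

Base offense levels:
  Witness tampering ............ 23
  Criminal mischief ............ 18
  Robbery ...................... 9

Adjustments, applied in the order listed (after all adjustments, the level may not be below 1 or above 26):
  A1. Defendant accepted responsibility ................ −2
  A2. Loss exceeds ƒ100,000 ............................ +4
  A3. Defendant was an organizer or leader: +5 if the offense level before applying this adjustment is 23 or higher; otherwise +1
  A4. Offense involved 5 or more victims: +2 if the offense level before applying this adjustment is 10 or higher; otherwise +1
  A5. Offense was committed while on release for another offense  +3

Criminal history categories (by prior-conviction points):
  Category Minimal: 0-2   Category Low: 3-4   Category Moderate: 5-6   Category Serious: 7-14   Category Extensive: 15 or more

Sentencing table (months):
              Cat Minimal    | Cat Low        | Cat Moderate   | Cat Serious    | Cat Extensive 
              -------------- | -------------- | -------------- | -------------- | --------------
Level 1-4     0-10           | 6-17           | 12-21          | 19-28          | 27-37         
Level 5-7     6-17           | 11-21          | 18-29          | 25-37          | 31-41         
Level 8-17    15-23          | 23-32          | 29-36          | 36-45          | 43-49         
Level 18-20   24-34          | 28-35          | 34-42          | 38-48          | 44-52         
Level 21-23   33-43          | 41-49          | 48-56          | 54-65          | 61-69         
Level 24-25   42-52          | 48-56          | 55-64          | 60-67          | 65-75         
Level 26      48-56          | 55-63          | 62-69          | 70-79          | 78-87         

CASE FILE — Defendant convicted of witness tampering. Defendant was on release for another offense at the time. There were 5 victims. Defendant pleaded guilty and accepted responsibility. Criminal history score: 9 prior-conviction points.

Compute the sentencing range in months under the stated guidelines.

Base offense level for witness tampering: 23.
A1 applies: 23 − 2 = 21.
A3 does not apply.
A4 applies (level before this adjustment is 21 ≥ 10, so +2): 21 + 2 = 23.
A5 applies: 23 + 3 = 26.
Final offense level: 26.
Criminal history: 9 prior points → Category Serious (7-14).
Level 26 falls in the 26 band.
Grid: Level 26 × Category Serious = 70-79 months.

70-79 months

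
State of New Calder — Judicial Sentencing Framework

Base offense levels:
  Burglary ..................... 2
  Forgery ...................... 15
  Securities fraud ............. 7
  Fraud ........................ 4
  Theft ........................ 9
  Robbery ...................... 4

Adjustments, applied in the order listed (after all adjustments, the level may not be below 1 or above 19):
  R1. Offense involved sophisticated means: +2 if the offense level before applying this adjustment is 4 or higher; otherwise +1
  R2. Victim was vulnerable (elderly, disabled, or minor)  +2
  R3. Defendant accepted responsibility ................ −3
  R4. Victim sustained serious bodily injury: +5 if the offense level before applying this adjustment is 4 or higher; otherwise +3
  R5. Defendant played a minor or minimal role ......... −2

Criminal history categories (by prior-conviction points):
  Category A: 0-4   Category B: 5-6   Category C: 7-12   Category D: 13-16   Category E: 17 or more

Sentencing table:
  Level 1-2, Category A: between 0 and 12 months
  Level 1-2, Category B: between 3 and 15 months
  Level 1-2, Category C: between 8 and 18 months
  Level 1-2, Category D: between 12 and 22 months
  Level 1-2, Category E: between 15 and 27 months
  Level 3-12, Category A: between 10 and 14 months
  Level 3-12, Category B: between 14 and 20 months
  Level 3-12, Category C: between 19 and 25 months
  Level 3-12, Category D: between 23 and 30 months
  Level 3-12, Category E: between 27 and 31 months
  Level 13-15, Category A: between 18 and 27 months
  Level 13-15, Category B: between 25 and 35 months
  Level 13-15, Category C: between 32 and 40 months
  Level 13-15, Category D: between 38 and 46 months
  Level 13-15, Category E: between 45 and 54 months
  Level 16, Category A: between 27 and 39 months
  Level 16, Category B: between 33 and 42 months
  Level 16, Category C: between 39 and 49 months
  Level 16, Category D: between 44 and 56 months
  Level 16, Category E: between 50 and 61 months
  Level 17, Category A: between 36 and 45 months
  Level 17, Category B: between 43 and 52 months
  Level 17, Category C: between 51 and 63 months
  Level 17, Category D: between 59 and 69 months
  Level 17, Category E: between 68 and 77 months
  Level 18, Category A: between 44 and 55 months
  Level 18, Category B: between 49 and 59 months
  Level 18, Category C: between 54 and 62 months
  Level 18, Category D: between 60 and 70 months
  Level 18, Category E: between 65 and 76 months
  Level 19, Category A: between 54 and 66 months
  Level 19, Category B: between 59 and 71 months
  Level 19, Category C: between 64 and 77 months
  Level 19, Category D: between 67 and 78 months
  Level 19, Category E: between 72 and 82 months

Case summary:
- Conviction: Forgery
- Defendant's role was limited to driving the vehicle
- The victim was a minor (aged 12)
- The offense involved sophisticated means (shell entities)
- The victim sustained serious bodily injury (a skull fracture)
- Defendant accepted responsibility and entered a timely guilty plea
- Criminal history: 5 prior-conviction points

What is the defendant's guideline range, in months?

59-71 months

Base offense level for forgery: 15.
R1 applies (level before this adjustment is 15 ≥ 4, so +2): 15 + 2 = 17.
R2 applies: 17 + 2 = 19.
R3 applies: 19 − 3 = 16.
R4 applies (level before this adjustment is 16 ≥ 4, so +5): 16 + 5 = 21.
R5 applies: 21 − 2 = 19.
Final offense level: 19.
Criminal history: 5 prior points → Category B (5-6).
Level 19 falls in the 19 band.
Grid: Level 19 × Category B = 59-71 months.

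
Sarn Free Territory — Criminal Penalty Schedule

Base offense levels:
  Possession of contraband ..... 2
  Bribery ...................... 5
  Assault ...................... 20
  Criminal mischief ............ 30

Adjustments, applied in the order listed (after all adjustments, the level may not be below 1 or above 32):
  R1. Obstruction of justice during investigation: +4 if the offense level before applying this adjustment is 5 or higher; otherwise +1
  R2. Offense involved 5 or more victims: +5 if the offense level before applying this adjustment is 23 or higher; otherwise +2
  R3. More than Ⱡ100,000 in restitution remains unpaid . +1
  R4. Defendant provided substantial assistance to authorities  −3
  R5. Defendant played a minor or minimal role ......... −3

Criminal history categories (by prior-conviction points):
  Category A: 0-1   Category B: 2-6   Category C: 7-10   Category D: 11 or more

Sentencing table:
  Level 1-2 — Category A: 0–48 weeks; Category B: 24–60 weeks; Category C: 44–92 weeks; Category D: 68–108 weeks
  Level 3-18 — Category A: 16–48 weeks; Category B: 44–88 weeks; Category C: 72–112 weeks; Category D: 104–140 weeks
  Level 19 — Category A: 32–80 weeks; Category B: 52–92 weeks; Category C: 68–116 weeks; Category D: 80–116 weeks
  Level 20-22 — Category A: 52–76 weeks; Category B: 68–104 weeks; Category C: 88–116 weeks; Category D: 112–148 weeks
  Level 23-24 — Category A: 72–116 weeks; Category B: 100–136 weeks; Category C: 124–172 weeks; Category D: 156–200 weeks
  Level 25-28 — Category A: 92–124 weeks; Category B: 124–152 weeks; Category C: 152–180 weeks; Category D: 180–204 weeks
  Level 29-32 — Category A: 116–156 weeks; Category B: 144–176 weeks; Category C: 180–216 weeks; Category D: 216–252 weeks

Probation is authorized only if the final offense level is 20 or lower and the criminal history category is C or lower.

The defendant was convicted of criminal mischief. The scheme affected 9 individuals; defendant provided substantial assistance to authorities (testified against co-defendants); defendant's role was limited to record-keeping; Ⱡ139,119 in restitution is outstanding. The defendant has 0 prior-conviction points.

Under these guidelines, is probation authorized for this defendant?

Base offense level for criminal mischief: 30.
R1 does not apply.
R2 applies (level before this adjustment is 30 ≥ 23, so +5): 30 + 5 = 35.
R3 applies: 35 + 1 = 36.
R4 applies: 36 − 3 = 33.
R5 applies: 33 − 3 = 30.
Final offense level: 30.
Criminal history: 0 prior points → Category A (0-1).
Level 30 falls in the 29-32 band.
Grid: Level 29-32 × Category A = 116-156 weeks.
Probation check: level 30 > 20 and category A ≤ C → not eligible.

No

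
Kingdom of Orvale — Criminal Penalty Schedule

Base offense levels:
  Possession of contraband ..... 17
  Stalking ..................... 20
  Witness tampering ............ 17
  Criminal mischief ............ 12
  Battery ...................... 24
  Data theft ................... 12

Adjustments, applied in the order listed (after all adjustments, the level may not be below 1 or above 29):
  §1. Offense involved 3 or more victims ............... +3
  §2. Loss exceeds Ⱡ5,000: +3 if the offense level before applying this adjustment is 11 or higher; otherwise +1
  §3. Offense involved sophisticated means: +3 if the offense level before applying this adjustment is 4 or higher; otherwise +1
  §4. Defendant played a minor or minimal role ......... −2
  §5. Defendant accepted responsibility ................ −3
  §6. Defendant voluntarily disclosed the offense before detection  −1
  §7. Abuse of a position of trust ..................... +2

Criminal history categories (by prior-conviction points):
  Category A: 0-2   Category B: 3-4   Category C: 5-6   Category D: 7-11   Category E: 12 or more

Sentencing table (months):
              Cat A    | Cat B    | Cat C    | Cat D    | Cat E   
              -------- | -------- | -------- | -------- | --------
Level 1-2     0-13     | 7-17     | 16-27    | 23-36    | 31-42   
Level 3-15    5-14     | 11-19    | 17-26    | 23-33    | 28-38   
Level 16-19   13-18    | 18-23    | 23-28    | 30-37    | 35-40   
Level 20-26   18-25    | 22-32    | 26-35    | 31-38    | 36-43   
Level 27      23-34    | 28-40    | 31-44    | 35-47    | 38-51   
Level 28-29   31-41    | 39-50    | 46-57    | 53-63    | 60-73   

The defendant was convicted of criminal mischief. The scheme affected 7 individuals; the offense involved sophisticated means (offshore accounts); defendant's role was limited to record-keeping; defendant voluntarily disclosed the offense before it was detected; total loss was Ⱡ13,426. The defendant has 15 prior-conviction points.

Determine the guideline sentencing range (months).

35-40 months

Base offense level for criminal mischief: 12.
§1 applies: 12 + 3 = 15.
§2 applies (level before this adjustment is 15 ≥ 11, so +3): 15 + 3 = 18.
§3 applies (level before this adjustment is 18 ≥ 4, so +3): 18 + 3 = 21.
§4 applies: 21 − 2 = 19.
§6 applies: 19 − 1 = 18.
Final offense level: 18.
Criminal history: 15 prior points → Category E (12+).
Level 18 falls in the 16-19 band.
Grid: Level 16-19 × Category E = 35-40 months.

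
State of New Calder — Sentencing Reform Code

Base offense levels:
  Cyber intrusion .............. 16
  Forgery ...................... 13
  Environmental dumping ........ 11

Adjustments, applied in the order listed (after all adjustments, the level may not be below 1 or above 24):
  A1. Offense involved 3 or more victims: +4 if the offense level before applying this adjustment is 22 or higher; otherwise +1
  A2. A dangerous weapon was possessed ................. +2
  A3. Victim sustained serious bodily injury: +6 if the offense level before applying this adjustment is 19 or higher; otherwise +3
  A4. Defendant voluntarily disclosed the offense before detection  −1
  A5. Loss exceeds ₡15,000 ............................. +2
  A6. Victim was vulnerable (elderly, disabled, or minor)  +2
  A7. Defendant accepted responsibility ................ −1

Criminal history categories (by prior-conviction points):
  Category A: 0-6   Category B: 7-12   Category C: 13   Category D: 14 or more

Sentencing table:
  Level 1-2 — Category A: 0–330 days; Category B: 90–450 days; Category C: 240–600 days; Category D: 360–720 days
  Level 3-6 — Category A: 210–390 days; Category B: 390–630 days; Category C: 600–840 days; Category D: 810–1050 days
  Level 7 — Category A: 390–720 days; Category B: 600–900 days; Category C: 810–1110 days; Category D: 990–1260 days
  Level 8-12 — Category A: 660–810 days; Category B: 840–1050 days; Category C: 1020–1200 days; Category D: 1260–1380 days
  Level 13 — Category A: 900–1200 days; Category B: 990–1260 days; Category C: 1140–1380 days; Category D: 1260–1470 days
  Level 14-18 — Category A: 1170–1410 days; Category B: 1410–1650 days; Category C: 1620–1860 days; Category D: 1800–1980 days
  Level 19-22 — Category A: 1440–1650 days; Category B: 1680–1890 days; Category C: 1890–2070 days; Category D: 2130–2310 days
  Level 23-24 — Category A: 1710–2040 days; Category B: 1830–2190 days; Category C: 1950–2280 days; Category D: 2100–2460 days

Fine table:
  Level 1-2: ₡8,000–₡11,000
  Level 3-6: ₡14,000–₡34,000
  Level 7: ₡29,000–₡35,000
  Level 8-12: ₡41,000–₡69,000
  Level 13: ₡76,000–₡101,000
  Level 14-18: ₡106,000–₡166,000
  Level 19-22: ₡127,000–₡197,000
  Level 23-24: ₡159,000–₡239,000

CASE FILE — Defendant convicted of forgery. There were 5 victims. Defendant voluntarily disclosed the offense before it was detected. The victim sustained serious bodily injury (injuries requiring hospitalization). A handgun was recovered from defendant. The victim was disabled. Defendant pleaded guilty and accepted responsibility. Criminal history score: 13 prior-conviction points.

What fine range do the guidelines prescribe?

Base offense level for forgery: 13.
A1 applies (level before this adjustment is 13 < 22, so +1): 13 + 1 = 14.
A2 applies: 14 + 2 = 16.
A3 applies (level before this adjustment is 16 < 19, so +3): 16 + 3 = 19.
A4 applies: 19 − 1 = 18.
A5 does not apply.
A6 applies: 18 + 2 = 20.
A7 applies: 20 − 1 = 19.
Final offense level: 19.
Level 19 falls in the 19-22 band.
Fine table: Level 19-22 → ₡127,000–₡197,000.

₡127,000–₡197,000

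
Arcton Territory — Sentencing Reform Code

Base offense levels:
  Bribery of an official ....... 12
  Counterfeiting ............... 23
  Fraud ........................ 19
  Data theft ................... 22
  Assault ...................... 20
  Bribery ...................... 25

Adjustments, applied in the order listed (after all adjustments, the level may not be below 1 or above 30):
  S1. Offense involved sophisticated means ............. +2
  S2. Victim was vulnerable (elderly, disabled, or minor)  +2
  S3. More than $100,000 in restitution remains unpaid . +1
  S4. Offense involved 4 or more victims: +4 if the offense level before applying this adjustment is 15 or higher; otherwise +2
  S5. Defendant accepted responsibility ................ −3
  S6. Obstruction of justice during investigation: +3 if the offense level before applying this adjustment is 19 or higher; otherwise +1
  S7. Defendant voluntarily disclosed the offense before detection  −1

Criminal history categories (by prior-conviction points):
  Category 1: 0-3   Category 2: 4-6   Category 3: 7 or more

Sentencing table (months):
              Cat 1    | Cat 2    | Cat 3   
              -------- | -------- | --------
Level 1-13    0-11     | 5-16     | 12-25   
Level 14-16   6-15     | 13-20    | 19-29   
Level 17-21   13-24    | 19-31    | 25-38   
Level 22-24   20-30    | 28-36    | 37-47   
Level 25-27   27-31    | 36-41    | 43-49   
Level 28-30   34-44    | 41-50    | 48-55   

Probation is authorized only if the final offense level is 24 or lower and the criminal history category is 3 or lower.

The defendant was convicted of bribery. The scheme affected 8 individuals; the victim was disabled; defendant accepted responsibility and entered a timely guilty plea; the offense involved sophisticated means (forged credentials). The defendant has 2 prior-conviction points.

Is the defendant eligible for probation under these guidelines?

No

Base offense level for bribery: 25.
S1 applies: 25 + 2 = 27.
S2 applies: 27 + 2 = 29.
S4 applies (level before this adjustment is 29 ≥ 15, so +4): 29 + 4 = 33.
S5 applies: 33 − 3 = 30.
S6 does not apply.
S7 does not apply.
Final offense level: 30.
Criminal history: 2 prior points → Category 1 (0-3).
Level 30 falls in the 28-30 band.
Grid: Level 28-30 × Category 1 = 34-44 months.
Probation check: level 30 > 24 and category 1 ≤ 3 → not eligible.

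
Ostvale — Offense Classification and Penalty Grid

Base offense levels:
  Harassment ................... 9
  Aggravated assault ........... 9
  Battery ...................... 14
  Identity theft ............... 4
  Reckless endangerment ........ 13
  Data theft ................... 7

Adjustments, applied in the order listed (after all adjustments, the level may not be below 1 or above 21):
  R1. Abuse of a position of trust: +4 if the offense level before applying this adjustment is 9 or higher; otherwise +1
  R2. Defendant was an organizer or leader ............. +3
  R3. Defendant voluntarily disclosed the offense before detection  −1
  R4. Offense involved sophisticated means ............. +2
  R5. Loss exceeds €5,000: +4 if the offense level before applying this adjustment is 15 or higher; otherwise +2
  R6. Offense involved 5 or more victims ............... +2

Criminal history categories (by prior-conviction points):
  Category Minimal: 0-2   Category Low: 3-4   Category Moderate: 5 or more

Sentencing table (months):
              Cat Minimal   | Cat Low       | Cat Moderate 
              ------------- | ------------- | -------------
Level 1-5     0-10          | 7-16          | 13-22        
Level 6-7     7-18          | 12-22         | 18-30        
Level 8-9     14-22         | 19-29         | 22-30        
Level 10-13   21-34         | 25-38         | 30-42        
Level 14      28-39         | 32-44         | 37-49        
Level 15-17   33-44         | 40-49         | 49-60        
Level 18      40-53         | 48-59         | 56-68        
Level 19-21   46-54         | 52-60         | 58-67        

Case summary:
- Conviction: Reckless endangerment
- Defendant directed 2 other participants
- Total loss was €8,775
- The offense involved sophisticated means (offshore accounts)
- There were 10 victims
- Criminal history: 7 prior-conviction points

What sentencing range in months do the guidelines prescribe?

Base offense level for reckless endangerment: 13.
R1 does not apply.
R2 applies: 13 + 3 = 16.
R4 applies: 16 + 2 = 18.
R5 applies (level before this adjustment is 18 ≥ 15, so +4): 18 + 4 = 22.
R6 applies: 22 + 2 = 24.
Level 24 exceeds the maximum of 21; capped at 21.
Final offense level: 21.
Criminal history: 7 prior points → Category Moderate (5+).
Level 21 falls in the 19-21 band.
Grid: Level 19-21 × Category Moderate = 58-67 months.

58-67 months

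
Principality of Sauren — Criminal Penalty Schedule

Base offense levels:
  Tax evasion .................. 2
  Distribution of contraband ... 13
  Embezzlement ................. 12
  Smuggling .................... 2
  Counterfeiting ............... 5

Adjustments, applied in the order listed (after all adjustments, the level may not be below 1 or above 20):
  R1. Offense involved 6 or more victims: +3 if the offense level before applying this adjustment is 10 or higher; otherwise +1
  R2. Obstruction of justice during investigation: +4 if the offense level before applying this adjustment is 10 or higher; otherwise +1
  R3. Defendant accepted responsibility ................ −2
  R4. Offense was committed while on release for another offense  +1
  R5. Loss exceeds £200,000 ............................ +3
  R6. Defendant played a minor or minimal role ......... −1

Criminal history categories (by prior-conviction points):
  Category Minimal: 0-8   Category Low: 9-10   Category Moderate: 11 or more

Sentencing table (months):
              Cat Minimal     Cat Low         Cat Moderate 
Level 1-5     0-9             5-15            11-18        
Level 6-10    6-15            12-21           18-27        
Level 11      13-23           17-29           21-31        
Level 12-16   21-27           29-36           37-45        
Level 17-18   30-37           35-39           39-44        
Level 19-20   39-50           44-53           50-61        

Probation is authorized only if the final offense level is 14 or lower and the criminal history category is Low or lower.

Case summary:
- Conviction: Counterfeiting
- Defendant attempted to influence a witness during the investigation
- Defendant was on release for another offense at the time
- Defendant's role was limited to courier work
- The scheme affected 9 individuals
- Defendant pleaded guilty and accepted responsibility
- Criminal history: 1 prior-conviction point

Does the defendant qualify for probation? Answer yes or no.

Base offense level for counterfeiting: 5.
R1 applies (level before this adjustment is 5 < 10, so +1): 5 + 1 = 6.
R2 applies (level before this adjustment is 6 < 10, so +1): 6 + 1 = 7.
R3 applies: 7 − 2 = 5.
R4 applies: 5 + 1 = 6.
R6 applies: 6 − 1 = 5.
Final offense level: 5.
Criminal history: 1 prior point → Category Minimal (0-8).
Level 5 falls in the 1-5 band.
Grid: Level 1-5 × Category Minimal = 0-9 months.
Probation check: level 5 ≤ 14 and category Minimal ≤ Low → eligible.

Yes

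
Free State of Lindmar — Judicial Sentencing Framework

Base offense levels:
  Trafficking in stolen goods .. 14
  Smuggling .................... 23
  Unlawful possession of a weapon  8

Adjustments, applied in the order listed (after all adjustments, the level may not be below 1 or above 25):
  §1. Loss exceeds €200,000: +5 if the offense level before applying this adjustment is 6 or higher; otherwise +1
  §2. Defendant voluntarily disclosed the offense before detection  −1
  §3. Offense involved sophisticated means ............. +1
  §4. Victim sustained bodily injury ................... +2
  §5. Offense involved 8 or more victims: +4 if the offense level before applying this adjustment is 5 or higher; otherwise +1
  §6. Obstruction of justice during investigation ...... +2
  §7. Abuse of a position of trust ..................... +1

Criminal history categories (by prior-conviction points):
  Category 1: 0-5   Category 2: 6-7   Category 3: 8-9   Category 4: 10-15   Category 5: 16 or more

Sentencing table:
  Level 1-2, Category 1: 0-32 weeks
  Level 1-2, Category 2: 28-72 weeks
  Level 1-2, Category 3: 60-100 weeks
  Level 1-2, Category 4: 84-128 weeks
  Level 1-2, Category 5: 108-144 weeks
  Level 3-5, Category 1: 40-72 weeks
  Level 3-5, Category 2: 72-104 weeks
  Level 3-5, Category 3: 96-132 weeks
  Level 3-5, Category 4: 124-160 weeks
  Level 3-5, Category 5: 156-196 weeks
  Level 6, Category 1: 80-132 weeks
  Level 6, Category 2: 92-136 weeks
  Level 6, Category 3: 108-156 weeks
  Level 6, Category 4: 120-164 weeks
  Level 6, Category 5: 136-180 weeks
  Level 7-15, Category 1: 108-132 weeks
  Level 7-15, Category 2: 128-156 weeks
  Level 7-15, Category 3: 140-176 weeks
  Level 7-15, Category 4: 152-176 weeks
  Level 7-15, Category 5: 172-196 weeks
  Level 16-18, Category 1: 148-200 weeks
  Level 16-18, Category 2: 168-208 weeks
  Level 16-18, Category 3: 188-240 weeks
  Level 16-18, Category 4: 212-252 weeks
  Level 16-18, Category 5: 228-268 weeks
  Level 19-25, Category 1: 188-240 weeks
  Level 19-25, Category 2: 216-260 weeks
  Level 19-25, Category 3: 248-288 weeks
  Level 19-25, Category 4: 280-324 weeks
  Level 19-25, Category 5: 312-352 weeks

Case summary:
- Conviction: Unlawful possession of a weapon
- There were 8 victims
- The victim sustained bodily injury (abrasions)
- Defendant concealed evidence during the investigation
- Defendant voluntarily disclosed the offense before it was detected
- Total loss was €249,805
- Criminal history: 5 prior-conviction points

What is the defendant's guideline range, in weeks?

Base offense level for unlawful possession of a weapon: 8.
§1 applies (level before this adjustment is 8 ≥ 6, so +5): 8 + 5 = 13.
§2 applies: 13 − 1 = 12.
§4 applies: 12 + 2 = 14.
§5 applies (level before this adjustment is 14 ≥ 5, so +4): 14 + 4 = 18.
§6 applies: 18 + 2 = 20.
§7 does not apply.
Final offense level: 20.
Criminal history: 5 prior points → Category 1 (0-5).
Level 20 falls in the 19-25 band.
Grid: Level 19-25 × Category 1 = 188-240 weeks.

188-240 weeks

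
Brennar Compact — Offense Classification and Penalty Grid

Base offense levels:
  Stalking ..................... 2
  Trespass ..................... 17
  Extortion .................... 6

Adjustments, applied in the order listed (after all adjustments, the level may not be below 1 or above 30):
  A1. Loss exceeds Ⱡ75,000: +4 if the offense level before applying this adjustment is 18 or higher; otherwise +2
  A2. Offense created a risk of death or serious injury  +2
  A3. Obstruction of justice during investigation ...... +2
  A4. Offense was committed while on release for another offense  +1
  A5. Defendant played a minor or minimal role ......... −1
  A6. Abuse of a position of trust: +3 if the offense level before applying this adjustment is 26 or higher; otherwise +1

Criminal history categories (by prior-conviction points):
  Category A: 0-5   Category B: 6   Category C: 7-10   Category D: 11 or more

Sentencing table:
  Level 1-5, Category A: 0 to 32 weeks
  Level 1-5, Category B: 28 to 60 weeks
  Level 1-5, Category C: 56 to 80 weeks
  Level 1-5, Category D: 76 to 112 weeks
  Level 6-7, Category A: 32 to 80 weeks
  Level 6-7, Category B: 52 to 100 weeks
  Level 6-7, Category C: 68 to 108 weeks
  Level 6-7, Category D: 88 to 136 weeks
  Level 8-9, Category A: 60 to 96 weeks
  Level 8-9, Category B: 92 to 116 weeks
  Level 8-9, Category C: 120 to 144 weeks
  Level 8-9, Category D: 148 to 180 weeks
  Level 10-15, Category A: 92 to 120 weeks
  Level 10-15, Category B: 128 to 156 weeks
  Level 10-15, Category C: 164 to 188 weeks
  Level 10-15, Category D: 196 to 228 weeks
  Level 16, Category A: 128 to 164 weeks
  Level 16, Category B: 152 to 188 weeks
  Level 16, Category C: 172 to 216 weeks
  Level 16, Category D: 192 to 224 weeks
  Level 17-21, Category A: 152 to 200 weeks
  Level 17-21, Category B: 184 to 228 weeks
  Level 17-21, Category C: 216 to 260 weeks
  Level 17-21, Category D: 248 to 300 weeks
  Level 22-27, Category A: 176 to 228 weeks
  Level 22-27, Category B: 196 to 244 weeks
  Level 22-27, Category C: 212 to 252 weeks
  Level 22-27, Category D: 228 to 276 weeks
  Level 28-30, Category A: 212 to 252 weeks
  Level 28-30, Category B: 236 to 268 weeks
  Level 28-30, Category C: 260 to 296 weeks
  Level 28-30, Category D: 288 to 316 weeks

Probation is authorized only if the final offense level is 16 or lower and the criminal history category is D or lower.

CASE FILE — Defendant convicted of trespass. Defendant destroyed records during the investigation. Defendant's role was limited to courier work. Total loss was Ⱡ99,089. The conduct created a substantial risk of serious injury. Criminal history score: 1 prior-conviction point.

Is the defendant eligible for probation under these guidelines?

Base offense level for trespass: 17.
A1 applies (level before this adjustment is 17 < 18, so +2): 17 + 2 = 19.
A2 applies: 19 + 2 = 21.
A3 applies: 21 + 2 = 23.
A5 applies: 23 − 1 = 22.
A6 does not apply.
Final offense level: 22.
Criminal history: 1 prior point → Category A (0-5).
Level 22 falls in the 22-27 band.
Grid: Level 22-27 × Category A = 176-228 weeks.
Probation check: level 22 > 16 and category A ≤ D → not eligible.

No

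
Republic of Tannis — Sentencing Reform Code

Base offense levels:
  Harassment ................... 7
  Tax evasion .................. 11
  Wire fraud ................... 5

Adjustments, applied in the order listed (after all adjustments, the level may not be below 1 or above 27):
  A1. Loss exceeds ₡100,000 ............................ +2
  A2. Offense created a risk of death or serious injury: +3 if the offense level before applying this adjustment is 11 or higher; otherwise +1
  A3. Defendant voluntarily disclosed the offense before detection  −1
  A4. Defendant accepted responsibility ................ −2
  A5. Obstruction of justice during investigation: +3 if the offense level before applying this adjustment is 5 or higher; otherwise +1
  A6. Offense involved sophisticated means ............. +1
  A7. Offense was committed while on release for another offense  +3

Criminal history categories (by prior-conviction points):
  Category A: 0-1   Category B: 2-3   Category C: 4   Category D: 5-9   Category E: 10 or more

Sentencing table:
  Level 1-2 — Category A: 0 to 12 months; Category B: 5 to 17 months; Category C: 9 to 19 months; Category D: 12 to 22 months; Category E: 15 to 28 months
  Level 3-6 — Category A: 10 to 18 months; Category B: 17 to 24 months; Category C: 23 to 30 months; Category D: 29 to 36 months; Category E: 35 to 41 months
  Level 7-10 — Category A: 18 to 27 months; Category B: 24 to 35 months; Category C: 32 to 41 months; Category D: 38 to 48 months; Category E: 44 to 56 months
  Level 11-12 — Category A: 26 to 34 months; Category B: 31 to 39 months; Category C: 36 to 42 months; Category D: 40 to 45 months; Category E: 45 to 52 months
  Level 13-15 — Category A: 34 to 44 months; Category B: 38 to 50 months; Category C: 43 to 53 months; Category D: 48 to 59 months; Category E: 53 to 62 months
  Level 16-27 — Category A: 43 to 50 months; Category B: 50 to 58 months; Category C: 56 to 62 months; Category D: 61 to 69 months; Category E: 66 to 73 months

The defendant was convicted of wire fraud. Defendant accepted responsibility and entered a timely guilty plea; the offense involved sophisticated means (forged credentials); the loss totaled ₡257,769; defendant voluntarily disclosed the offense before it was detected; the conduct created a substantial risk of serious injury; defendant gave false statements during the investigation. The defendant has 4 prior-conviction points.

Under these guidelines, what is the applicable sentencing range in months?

Base offense level for wire fraud: 5.
A1 applies: 5 + 2 = 7.
A2 applies (level before this adjustment is 7 < 11, so +1): 7 + 1 = 8.
A3 applies: 8 − 1 = 7.
A4 applies: 7 − 2 = 5.
A5 applies (level before this adjustment is 5 ≥ 5, so +3): 5 + 3 = 8.
A6 applies: 8 + 1 = 9.
Final offense level: 9.
Criminal history: 4 prior points → Category C (4).
Level 9 falls in the 7-10 band.
Grid: Level 7-10 × Category C = 32-41 months.

32-41 months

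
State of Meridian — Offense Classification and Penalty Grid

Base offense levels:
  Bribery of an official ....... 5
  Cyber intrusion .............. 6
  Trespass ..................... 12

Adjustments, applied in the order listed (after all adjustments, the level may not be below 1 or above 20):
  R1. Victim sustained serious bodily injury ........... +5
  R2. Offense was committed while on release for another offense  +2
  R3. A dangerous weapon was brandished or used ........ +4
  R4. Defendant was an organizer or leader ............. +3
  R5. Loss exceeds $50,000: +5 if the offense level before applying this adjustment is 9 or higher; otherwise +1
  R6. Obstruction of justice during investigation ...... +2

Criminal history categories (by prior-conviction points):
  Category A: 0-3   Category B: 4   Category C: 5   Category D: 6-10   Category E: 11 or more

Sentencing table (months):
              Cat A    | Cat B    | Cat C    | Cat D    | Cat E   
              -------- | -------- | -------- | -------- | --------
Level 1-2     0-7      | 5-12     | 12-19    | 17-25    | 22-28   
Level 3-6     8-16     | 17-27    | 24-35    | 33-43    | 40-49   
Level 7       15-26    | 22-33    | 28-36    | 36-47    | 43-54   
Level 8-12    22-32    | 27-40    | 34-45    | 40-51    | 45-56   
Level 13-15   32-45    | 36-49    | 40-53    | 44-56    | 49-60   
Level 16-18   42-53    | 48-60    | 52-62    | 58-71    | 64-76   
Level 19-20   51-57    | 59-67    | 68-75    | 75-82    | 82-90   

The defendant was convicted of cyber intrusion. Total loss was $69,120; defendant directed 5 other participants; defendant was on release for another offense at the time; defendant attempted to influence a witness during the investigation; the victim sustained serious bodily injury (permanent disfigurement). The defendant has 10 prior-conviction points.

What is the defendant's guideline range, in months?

75-82 months

Base offense level for cyber intrusion: 6.
R1 applies: 6 + 5 = 11.
R2 applies: 11 + 2 = 13.
R4 applies: 13 + 3 = 16.
R5 applies (level before this adjustment is 16 ≥ 9, so +5): 16 + 5 = 21.
R6 applies: 21 + 2 = 23.
Level 23 exceeds the maximum of 20; capped at 20.
Final offense level: 20.
Criminal history: 10 prior points → Category D (6-10).
Level 20 falls in the 19-20 band.
Grid: Level 19-20 × Category D = 75-82 months.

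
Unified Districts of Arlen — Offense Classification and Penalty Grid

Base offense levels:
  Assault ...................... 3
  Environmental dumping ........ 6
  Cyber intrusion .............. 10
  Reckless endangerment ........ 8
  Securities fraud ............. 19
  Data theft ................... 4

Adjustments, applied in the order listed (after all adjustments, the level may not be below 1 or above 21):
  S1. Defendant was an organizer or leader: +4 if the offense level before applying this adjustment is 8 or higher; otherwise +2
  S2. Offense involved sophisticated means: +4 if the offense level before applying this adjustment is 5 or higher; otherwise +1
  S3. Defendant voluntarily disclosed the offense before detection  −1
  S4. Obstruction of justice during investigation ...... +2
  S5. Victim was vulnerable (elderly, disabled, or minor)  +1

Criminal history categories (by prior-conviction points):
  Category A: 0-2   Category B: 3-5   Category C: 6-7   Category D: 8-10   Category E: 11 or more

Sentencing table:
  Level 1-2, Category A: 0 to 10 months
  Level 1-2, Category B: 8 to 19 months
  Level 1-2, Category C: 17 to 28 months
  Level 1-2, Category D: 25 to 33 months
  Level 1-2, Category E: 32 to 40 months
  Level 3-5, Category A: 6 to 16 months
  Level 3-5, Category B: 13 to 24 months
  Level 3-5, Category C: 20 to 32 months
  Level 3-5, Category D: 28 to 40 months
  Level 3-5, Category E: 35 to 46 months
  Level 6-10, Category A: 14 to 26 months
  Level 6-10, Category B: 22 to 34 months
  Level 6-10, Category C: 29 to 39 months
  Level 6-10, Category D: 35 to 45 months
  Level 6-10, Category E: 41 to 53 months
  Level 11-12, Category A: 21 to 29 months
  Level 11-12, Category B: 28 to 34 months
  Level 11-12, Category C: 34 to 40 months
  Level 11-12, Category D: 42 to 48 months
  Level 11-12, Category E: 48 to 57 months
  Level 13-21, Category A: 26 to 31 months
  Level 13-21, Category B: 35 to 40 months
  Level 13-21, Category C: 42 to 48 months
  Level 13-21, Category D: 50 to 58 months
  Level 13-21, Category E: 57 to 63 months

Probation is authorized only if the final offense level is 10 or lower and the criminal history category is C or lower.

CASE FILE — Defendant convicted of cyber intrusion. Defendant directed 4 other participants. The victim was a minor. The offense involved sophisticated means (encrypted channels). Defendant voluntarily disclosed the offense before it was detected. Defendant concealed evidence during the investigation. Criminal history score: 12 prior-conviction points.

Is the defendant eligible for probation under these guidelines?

No

Base offense level for cyber intrusion: 10.
S1 applies (level before this adjustment is 10 ≥ 8, so +4): 10 + 4 = 14.
S2 applies (level before this adjustment is 14 ≥ 5, so +4): 14 + 4 = 18.
S3 applies: 18 − 1 = 17.
S4 applies: 17 + 2 = 19.
S5 applies: 19 + 1 = 20.
Final offense level: 20.
Criminal history: 12 prior points → Category E (11+).
Level 20 falls in the 13-21 band.
Grid: Level 13-21 × Category E = 57-63 months.
Probation check: level 20 > 10 and category E > C → not eligible.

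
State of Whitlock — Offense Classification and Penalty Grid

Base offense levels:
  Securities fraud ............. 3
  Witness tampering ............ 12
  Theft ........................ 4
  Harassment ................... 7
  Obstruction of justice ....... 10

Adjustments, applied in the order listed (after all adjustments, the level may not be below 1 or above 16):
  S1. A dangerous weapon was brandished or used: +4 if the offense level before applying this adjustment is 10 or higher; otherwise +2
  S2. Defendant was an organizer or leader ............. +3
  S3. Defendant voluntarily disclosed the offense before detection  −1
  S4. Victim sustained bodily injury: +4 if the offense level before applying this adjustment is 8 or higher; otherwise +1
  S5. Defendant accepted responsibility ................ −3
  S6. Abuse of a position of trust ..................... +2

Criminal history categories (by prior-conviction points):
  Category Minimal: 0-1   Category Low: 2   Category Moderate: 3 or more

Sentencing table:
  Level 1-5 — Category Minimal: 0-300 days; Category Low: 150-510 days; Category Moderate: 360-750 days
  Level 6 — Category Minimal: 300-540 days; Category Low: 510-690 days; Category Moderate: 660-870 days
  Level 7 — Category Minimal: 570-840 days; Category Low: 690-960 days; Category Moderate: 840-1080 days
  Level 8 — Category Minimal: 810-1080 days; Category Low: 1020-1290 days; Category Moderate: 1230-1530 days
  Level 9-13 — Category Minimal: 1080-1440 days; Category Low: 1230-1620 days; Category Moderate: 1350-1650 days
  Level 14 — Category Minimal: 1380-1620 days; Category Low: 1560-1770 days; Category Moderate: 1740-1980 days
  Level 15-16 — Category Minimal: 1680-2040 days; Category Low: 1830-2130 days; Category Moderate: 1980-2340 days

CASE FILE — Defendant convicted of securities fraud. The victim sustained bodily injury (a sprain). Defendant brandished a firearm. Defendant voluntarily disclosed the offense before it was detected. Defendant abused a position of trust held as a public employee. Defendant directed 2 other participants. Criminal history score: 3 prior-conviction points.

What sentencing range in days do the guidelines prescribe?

1350-1650 days

Base offense level for securities fraud: 3.
S1 applies (level before this adjustment is 3 < 10, so +2): 3 + 2 = 5.
S2 applies: 5 + 3 = 8.
S3 applies: 8 − 1 = 7.
S4 applies (level before this adjustment is 7 < 8, so +1): 7 + 1 = 8.
S5 does not apply.
S6 applies: 8 + 2 = 10.
Final offense level: 10.
Criminal history: 3 prior points → Category Moderate (3+).
Level 10 falls in the 9-13 band.
Grid: Level 9-13 × Category Moderate = 1350-1650 days.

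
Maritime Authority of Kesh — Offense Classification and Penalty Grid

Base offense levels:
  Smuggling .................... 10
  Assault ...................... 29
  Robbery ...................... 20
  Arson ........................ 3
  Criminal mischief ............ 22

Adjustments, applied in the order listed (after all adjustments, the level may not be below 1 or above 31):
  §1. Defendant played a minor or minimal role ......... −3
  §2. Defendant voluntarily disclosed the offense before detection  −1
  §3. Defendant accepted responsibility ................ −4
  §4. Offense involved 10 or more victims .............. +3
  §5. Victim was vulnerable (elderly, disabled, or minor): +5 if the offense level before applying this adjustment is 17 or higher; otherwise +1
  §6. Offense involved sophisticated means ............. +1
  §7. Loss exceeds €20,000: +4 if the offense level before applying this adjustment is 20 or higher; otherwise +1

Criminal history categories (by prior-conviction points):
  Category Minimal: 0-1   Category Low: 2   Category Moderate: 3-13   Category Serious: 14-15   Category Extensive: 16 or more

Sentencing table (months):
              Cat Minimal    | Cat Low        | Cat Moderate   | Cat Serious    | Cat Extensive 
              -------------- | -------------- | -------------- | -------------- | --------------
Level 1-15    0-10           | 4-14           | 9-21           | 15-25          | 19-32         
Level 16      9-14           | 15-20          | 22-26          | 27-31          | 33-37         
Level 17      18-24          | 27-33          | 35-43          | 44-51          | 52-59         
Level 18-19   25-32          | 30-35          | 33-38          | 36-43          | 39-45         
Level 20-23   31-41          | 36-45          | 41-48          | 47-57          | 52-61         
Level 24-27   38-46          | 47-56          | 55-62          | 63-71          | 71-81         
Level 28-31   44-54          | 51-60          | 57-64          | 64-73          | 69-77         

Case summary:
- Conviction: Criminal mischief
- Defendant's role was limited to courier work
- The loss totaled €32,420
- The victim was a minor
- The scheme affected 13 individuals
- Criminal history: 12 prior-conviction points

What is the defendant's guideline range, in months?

Base offense level for criminal mischief: 22.
§1 applies: 22 − 3 = 19.
§4 applies: 19 + 3 = 22.
§5 applies (level before this adjustment is 22 ≥ 17, so +5): 22 + 5 = 27.
§7 applies (level before this adjustment is 27 ≥ 20, so +4): 27 + 4 = 31.
Final offense level: 31.
Criminal history: 12 prior points → Category Moderate (3-13).
Level 31 falls in the 28-31 band.
Grid: Level 28-31 × Category Moderate = 57-64 months.

57-64 months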